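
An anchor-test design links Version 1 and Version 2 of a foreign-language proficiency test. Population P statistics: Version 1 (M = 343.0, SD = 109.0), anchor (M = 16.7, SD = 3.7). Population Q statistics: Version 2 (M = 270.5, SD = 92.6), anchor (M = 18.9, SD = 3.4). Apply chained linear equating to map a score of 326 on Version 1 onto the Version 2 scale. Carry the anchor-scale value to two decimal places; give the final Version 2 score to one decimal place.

Version 1 → anchor (Population P): v = (3.7/109.0)(326 − 343.0) + 16.7 = 16.12
anchor → Version 2 (Population Q): y = (92.6/3.4)(16.12 − 18.9) + 270.5 = 194.8

194.8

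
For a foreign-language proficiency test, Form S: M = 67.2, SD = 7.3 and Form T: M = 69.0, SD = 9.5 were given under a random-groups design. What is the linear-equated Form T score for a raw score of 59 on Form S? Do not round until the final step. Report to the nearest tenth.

58.3

Linear equating: y = (SD_Y/SD_X)(x − M_X) + M_Y
y = (9.5/7.3)(59 − 67.2) + 69.0
y = 1.301370 × -8.2 + 69.0 = -10.6712 + 69.0 = 58.3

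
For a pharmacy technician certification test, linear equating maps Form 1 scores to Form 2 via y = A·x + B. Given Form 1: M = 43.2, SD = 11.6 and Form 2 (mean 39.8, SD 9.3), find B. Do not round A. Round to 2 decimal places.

5.17

A = SD_Y / SD_X = 9.3 / 11.6 = 0.801724
B = M_Y − A·M_X = 39.8 − 0.801724 × 43.2 = 5.17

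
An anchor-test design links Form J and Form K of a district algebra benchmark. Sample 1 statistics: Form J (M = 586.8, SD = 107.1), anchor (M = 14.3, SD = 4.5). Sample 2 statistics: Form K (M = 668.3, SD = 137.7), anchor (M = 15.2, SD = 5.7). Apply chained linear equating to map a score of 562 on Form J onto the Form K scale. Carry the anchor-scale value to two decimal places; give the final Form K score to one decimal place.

621.4

Form J → anchor (Sample 1): v = (4.5/107.1)(562 − 586.8) + 14.3 = 13.26
anchor → Form K (Sample 2): y = (137.7/5.7)(13.26 − 15.2) + 668.3 = 621.4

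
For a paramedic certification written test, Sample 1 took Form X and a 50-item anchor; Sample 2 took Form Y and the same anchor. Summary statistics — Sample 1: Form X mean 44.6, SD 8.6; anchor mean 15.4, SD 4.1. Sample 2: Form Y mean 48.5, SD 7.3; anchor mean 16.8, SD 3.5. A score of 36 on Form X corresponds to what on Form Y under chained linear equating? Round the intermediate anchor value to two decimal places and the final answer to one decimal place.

Form X → anchor (Sample 1): v = (4.1/8.6)(36 − 44.6) + 15.4 = 11.30
anchor → Form Y (Sample 2): y = (7.3/3.5)(11.30 − 16.8) + 48.5 = 37.0

37.0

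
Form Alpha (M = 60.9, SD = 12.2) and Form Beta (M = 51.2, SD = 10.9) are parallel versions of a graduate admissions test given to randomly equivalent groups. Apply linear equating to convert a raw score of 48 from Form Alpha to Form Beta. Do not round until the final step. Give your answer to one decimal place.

Linear equating: y = (SD_Y/SD_X)(x − M_X) + M_Y
y = (10.9/12.2)(48 − 60.9) + 51.2
y = 0.893443 × -12.9 + 51.2 = -11.5254 + 51.2 = 39.7

39.7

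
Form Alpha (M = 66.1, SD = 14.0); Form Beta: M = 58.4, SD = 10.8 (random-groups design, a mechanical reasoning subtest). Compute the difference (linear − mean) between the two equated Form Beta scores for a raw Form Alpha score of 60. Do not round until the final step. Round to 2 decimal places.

1.39

Mean-equated: 60 + (58.4 − 66.1) = 52.30
Linear-equated: (10.8/14.0)(60 − 66.1) + 58.4 = 53.694
Difference = 53.694 − 52.30 = 1.39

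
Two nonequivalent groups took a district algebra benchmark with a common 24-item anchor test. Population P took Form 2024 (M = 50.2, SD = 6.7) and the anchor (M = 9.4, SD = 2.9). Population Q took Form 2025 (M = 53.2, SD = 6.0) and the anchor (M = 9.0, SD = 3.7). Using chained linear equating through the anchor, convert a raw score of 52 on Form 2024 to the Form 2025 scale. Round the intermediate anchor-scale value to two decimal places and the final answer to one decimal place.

Form 2024 → anchor (Population P): v = (2.9/6.7)(52 − 50.2) + 9.4 = 10.18
anchor → Form 2025 (Population Q): y = (6.0/3.7)(10.18 − 9.0) + 53.2 = 55.1

55.1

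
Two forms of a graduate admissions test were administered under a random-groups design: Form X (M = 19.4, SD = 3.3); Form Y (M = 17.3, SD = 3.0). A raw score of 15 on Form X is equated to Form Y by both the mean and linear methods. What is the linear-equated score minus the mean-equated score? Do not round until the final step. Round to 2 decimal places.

0.40

Mean-equated: 15 + (17.3 − 19.4) = 12.90
Linear-equated: (3.0/3.3)(15 − 19.4) + 17.3 = 13.300
Difference = 13.300 − 12.90 = 0.40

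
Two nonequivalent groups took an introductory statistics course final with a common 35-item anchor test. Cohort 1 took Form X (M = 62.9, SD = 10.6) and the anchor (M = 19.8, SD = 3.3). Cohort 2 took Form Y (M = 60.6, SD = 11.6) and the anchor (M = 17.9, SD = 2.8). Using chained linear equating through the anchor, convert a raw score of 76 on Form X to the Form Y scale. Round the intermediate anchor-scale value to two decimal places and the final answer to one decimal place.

85.4

Form X → anchor (Cohort 1): v = (3.3/10.6)(76 − 62.9) + 19.8 = 23.88
anchor → Form Y (Cohort 2): y = (11.6/2.8)(23.88 − 17.9) + 60.6 = 85.4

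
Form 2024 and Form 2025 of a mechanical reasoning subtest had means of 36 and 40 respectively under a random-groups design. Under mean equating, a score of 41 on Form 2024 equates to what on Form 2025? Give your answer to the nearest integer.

45

Mean equating: y = x + (M_Y − M_X) = 41 + (40 − 36) = 45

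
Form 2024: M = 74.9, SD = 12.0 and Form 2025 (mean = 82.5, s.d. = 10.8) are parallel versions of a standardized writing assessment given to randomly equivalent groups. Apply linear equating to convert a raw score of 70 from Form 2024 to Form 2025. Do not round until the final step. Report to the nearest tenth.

Linear equating: y = (SD_Y/SD_X)(x − M_X) + M_Y
y = (10.8/12.0)(70 − 74.9) + 82.5
y = 0.900000 × -4.9 + 82.5 = -4.4100 + 82.5 = 78.1

78.1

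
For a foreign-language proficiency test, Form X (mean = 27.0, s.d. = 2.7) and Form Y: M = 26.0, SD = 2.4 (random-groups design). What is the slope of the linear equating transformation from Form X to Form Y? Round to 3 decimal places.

0.889

A = SD_Y / SD_X = 2.4 / 2.7 = 0.889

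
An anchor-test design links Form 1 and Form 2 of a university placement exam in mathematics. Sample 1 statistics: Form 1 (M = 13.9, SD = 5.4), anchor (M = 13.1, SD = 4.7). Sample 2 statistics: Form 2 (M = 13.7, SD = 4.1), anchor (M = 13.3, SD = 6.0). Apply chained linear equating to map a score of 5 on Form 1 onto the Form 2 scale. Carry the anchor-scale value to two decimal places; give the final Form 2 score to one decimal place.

Form 1 → anchor (Sample 1): v = (4.7/5.4)(5 − 13.9) + 13.1 = 5.35
anchor → Form 2 (Sample 2): y = (4.1/6.0)(5.35 − 13.3) + 13.7 = 8.3

8.3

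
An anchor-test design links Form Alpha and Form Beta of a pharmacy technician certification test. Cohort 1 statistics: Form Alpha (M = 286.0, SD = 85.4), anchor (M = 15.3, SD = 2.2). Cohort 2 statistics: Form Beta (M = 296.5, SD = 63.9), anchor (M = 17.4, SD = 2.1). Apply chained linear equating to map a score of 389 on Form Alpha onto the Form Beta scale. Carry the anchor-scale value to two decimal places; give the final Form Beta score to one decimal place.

Form Alpha → anchor (Cohort 1): v = (2.2/85.4)(389 − 286.0) + 15.3 = 17.95
anchor → Form Beta (Cohort 2): y = (63.9/2.1)(17.95 − 17.4) + 296.5 = 313.2

313.2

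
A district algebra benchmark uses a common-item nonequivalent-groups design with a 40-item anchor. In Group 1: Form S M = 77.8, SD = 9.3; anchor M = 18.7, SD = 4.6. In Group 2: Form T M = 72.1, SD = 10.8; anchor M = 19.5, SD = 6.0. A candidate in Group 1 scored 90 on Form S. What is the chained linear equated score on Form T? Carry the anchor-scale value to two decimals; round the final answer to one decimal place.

Form S → anchor (Group 1): v = (4.6/9.3)(90 − 77.8) + 18.7 = 24.73
anchor → Form T (Group 2): y = (10.8/6.0)(24.73 − 19.5) + 72.1 = 81.5

81.5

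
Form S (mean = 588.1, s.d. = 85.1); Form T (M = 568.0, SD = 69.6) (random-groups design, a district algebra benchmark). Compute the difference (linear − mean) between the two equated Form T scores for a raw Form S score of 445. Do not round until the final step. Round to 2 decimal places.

26.06

Mean-equated: 445 + (568.0 − 588.1) = 424.90
Linear-equated: (69.6/85.1)(445 − 588.1) + 568.0 = 450.964
Difference = 450.964 − 424.90 = 26.06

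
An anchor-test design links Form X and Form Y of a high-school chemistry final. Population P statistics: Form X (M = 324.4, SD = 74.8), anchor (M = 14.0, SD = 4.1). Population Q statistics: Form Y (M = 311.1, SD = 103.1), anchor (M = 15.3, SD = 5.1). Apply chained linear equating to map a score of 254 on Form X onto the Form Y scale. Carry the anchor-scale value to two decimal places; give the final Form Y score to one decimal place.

206.8

Form X → anchor (Population P): v = (4.1/74.8)(254 − 324.4) + 14.0 = 10.14
anchor → Form Y (Population Q): y = (103.1/5.1)(10.14 − 15.3) + 311.1 = 206.8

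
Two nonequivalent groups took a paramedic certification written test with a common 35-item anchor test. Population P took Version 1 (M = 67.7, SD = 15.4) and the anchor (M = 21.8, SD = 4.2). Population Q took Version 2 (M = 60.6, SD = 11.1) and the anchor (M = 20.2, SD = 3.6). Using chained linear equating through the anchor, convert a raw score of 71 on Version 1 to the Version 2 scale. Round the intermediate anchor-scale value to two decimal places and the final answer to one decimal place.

Version 1 → anchor (Population P): v = (4.2/15.4)(71 − 67.7) + 21.8 = 22.70
anchor → Version 2 (Population Q): y = (11.1/3.6)(22.70 − 20.2) + 60.6 = 68.3

68.3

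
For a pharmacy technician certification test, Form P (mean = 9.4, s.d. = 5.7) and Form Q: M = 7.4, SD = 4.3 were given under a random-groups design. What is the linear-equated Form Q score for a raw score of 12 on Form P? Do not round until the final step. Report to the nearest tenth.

Linear equating: y = (SD_Y/SD_X)(x − M_X) + M_Y
y = (4.3/5.7)(12 − 9.4) + 7.4
y = 0.754386 × 2.6 + 7.4 = 1.9614 + 7.4 = 9.4

9.4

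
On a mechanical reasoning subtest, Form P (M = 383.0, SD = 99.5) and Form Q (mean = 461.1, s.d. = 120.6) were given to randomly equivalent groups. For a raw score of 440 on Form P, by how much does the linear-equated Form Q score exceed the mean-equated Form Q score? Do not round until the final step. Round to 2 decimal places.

12.09

Mean-equated: 440 + (461.1 − 383.0) = 518.10
Linear-equated: (120.6/99.5)(440 − 383.0) + 461.1 = 530.187
Difference = 530.187 − 518.10 = 12.09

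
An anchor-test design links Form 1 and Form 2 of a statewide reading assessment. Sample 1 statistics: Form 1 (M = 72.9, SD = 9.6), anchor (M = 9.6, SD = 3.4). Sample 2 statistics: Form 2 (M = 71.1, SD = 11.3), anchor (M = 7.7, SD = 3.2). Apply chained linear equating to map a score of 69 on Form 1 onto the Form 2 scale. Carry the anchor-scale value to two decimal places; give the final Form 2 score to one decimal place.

72.9

Form 1 → anchor (Sample 1): v = (3.4/9.6)(69 − 72.9) + 9.6 = 8.22
anchor → Form 2 (Sample 2): y = (11.3/3.2)(8.22 − 7.7) + 71.1 = 72.9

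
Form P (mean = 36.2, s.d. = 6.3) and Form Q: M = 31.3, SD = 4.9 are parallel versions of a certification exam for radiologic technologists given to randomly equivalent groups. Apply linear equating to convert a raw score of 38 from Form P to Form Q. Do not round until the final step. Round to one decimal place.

32.7

Linear equating: y = (SD_Y/SD_X)(x − M_X) + M_Y
y = (4.9/6.3)(38 − 36.2) + 31.3
y = 0.777778 × 1.8 + 31.3 = 1.4000 + 31.3 = 32.7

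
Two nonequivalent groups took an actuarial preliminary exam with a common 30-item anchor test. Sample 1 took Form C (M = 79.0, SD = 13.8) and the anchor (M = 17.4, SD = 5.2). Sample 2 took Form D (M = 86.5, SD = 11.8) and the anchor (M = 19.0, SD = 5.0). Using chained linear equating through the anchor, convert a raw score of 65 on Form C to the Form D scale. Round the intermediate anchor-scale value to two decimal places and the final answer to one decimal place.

Form C → anchor (Sample 1): v = (5.2/13.8)(65 − 79.0) + 17.4 = 12.12
anchor → Form D (Sample 2): y = (11.8/5.0)(12.12 − 19.0) + 86.5 = 70.3

70.3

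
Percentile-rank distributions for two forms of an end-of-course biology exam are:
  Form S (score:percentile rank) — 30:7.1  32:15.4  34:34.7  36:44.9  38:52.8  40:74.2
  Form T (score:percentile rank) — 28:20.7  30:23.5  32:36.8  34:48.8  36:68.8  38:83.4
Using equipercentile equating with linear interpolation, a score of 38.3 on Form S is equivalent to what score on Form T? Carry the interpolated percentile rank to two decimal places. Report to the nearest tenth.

34.7

PR of 38.3 on Form S: 52.8 + (38.3 − 38)/(40 − 38) × (74.2 − 52.8) = 56.01
On Form T, PR 56.01 falls between score 34 (PR 48.8) and 36 (PR 68.8).
Interpolate: 34 + (56.01 − 48.8)/(68.8 − 48.8) × (36 − 34) = 34.7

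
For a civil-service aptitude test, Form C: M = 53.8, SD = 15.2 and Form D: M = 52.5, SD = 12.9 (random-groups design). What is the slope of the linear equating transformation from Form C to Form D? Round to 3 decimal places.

0.849

A = SD_Y / SD_X = 12.9 / 15.2 = 0.849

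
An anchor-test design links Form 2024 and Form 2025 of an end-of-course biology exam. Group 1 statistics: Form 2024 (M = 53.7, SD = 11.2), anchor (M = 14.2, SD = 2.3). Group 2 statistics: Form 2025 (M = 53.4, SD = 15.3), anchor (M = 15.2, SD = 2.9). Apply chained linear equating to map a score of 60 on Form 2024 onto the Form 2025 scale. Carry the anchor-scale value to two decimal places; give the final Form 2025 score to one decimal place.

Form 2024 → anchor (Group 1): v = (2.3/11.2)(60 − 53.7) + 14.2 = 15.49
anchor → Form 2025 (Group 2): y = (15.3/2.9)(15.49 − 15.2) + 53.4 = 54.9

54.9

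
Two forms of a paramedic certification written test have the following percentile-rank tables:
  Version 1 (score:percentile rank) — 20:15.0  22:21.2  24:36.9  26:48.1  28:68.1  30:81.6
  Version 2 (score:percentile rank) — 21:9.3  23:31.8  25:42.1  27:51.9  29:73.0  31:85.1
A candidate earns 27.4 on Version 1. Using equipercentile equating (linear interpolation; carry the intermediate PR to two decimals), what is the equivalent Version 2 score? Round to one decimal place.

PR of 27.4 on Version 1: 48.1 + (27.4 − 26)/(28 − 26) × (68.1 − 48.1) = 62.10
On Version 2, PR 62.10 falls between score 27 (PR 51.9) and 29 (PR 73.0).
Interpolate: 27 + (62.10 − 51.9)/(73.0 − 51.9) × (29 − 27) = 28.0

28.0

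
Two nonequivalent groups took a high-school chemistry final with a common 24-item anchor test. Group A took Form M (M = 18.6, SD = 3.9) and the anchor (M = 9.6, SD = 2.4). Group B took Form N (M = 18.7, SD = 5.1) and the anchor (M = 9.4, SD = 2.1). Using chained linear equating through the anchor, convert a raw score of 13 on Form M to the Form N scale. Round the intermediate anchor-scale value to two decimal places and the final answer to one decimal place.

10.8

Form M → anchor (Group A): v = (2.4/3.9)(13 − 18.6) + 9.6 = 6.15
anchor → Form N (Group B): y = (5.1/2.1)(6.15 − 9.4) + 18.7 = 10.8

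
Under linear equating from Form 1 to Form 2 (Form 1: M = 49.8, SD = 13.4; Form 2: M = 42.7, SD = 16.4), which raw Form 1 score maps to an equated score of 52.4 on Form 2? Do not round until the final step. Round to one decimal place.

Invert y = (SD_Y/SD_X)(x − M_X) + M_Y:
x = (SD_X/SD_Y)(y − M_Y) + M_X = (13.4/16.4)(52.4 − 42.7) + 49.8
x = 0.817073 × 9.700 + 49.8 = 57.7

57.7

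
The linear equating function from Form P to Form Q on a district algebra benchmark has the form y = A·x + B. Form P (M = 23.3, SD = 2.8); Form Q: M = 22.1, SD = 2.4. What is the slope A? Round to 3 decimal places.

0.857

A = SD_Y / SD_X = 2.4 / 2.8 = 0.857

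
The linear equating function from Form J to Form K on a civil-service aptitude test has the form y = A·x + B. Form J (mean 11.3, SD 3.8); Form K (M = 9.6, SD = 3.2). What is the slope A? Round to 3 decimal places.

A = SD_Y / SD_X = 3.2 / 3.8 = 0.842

0.842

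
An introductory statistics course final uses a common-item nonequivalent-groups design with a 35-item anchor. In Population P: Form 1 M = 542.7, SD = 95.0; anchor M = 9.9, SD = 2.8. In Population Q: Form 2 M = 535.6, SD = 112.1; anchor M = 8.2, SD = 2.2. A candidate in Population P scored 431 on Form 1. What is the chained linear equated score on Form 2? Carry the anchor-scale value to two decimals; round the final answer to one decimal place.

454.6

Form 1 → anchor (Population P): v = (2.8/95.0)(431 − 542.7) + 9.9 = 6.61
anchor → Form 2 (Population Q): y = (112.1/2.2)(6.61 − 8.2) + 535.6 = 454.6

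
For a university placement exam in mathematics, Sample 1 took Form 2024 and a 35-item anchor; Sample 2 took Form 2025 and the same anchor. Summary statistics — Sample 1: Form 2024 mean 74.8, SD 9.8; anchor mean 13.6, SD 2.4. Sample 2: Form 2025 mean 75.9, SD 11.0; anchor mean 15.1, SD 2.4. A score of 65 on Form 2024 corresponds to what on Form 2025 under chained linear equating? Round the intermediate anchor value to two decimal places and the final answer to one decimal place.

Form 2024 → anchor (Sample 1): v = (2.4/9.8)(65 − 74.8) + 13.6 = 11.20
anchor → Form 2025 (Sample 2): y = (11.0/2.4)(11.20 − 15.1) + 75.9 = 58.0

58.0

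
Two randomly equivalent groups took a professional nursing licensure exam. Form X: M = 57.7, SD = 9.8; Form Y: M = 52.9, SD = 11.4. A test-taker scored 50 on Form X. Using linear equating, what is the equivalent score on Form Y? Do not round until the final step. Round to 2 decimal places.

43.94

Linear equating: y = (SD_Y/SD_X)(x − M_X) + M_Y
y = (11.4/9.8)(50 − 57.7) + 52.9
y = 1.163265 × -7.7 + 52.9 = -8.9571 + 52.9 = 43.94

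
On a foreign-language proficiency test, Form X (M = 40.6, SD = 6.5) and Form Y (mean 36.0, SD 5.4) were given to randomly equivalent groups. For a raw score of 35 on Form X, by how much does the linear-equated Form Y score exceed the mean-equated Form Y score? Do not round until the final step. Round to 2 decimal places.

0.95

Mean-equated: 35 + (36.0 − 40.6) = 30.40
Linear-equated: (5.4/6.5)(35 − 40.6) + 36.0 = 31.348
Difference = 31.348 − 30.40 = 0.95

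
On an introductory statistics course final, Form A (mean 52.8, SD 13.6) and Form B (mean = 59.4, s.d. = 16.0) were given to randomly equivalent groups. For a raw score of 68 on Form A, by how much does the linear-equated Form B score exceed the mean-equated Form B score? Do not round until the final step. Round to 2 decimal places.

Mean-equated: 68 + (59.4 − 52.8) = 74.60
Linear-equated: (16.0/13.6)(68 − 52.8) + 59.4 = 77.282
Difference = 77.282 − 74.60 = 2.68

2.68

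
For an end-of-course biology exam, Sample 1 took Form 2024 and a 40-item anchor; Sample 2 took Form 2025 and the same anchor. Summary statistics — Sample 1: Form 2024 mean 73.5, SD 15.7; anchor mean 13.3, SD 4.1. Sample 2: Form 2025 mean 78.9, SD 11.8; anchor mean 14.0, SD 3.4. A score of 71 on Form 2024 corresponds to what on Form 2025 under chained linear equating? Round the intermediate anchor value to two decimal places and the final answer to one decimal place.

Form 2024 → anchor (Sample 1): v = (4.1/15.7)(71 − 73.5) + 13.3 = 12.65
anchor → Form 2025 (Sample 2): y = (11.8/3.4)(12.65 − 14.0) + 78.9 = 74.2

74.2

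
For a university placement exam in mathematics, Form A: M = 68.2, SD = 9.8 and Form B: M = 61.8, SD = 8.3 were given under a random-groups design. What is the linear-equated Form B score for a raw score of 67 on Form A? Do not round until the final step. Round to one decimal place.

Linear equating: y = (SD_Y/SD_X)(x − M_X) + M_Y
y = (8.3/9.8)(67 − 68.2) + 61.8
y = 0.846939 × -1.2 + 61.8 = -1.0163 + 61.8 = 60.8

60.8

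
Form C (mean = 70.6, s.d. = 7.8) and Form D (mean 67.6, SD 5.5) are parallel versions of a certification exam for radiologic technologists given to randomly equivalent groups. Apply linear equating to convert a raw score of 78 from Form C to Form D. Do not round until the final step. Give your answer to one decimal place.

72.8

Linear equating: y = (SD_Y/SD_X)(x − M_X) + M_Y
y = (5.5/7.8)(78 − 70.6) + 67.6
y = 0.705128 × 7.4 + 67.6 = 5.2179 + 67.6 = 72.8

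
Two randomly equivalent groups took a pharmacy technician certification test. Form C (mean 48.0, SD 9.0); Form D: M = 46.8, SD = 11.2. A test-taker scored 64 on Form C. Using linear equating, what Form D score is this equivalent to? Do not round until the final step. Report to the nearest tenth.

66.7

Linear equating: y = (SD_Y/SD_X)(x − M_X) + M_Y
y = (11.2/9.0)(64 − 48.0) + 46.8
y = 1.244444 × 16.0 + 46.8 = 19.9111 + 46.8 = 66.7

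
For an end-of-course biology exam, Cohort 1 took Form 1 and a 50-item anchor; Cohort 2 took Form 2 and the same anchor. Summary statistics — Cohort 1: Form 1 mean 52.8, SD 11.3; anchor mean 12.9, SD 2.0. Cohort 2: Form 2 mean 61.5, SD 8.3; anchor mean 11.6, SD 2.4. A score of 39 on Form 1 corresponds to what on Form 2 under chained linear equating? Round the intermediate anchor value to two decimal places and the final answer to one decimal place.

Form 1 → anchor (Cohort 1): v = (2.0/11.3)(39 − 52.8) + 12.9 = 10.46
anchor → Form 2 (Cohort 2): y = (8.3/2.4)(10.46 − 11.6) + 61.5 = 57.6

57.6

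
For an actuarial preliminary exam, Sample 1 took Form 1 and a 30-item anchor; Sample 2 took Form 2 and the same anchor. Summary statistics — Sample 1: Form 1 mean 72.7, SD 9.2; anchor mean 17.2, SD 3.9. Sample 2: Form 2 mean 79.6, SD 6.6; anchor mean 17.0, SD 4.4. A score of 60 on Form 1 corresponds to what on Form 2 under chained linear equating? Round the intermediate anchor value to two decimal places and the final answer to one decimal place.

71.8

Form 1 → anchor (Sample 1): v = (3.9/9.2)(60 − 72.7) + 17.2 = 11.82
anchor → Form 2 (Sample 2): y = (6.6/4.4)(11.82 − 17.0) + 79.6 = 71.8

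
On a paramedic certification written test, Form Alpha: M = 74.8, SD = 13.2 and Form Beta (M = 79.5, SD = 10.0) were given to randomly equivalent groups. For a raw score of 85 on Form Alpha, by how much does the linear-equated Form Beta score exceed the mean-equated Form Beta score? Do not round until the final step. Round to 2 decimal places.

-2.47

Mean-equated: 85 + (79.5 − 74.8) = 89.70
Linear-equated: (10.0/13.2)(85 − 74.8) + 79.5 = 87.227
Difference = 87.227 − 89.70 = -2.47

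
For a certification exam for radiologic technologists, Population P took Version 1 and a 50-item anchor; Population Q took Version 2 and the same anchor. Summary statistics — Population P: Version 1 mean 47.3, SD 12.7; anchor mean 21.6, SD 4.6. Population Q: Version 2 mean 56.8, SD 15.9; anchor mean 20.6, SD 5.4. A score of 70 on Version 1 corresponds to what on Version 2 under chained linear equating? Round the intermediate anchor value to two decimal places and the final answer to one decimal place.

Version 1 → anchor (Population P): v = (4.6/12.7)(70 − 47.3) + 21.6 = 29.82
anchor → Version 2 (Population Q): y = (15.9/5.4)(29.82 − 20.6) + 56.8 = 83.9

83.9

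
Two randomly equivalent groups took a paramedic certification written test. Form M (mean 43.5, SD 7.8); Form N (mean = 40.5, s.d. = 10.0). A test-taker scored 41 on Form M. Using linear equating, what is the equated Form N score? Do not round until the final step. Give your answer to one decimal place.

37.3

Linear equating: y = (SD_Y/SD_X)(x − M_X) + M_Y
y = (10.0/7.8)(41 − 43.5) + 40.5
y = 1.282051 × -2.5 + 40.5 = -3.2051 + 40.5 = 37.3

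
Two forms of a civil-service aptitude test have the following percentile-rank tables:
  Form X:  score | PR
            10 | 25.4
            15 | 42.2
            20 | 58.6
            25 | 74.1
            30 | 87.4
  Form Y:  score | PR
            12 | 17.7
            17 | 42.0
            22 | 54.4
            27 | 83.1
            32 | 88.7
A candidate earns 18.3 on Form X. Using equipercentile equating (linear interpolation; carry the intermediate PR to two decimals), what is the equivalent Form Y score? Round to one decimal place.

21.4

PR of 18.3 on Form X: 42.2 + (18.3 − 15)/(20 − 15) × (58.6 − 42.2) = 53.02
On Form Y, PR 53.02 falls between score 17 (PR 42.0) and 22 (PR 54.4).
Interpolate: 17 + (53.02 − 42.0)/(54.4 − 42.0) × (22 − 17) = 21.4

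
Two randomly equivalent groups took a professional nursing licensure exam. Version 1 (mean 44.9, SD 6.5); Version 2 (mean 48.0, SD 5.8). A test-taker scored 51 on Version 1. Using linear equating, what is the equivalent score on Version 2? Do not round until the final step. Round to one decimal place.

Linear equating: y = (SD_Y/SD_X)(x − M_X) + M_Y
y = (5.8/6.5)(51 − 44.9) + 48.0
y = 0.892308 × 6.1 + 48.0 = 5.4431 + 48.0 = 53.4

53.4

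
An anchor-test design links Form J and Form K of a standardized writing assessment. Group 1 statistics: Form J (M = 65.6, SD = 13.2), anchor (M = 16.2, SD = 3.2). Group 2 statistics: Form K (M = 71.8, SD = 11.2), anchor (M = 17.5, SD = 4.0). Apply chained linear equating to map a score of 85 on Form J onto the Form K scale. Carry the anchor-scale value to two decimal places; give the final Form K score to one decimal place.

Form J → anchor (Group 1): v = (3.2/13.2)(85 − 65.6) + 16.2 = 20.90
anchor → Form K (Group 2): y = (11.2/4.0)(20.90 − 17.5) + 71.8 = 81.3

81.3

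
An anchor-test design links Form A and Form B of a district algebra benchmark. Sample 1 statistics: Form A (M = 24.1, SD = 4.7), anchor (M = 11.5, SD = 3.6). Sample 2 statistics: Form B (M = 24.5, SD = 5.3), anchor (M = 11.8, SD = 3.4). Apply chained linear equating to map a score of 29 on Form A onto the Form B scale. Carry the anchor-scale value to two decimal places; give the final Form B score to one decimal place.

Form A → anchor (Sample 1): v = (3.6/4.7)(29 − 24.1) + 11.5 = 15.25
anchor → Form B (Sample 2): y = (5.3/3.4)(15.25 − 11.8) + 24.5 = 29.9

29.9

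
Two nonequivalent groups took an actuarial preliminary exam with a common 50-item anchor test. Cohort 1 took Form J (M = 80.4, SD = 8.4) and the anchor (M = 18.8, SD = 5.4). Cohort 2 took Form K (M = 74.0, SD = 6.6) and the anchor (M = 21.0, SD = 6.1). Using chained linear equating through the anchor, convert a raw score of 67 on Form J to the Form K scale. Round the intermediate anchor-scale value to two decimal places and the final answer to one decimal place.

Form J → anchor (Cohort 1): v = (5.4/8.4)(67 − 80.4) + 18.8 = 10.19
anchor → Form K (Cohort 2): y = (6.6/6.1)(10.19 − 21.0) + 74.0 = 62.3

62.3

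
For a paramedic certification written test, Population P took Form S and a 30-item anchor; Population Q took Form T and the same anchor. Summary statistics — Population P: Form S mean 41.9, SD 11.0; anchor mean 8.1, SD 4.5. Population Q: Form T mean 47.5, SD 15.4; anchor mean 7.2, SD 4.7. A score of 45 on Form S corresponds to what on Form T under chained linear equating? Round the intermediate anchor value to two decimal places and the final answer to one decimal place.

54.6

Form S → anchor (Population P): v = (4.5/11.0)(45 − 41.9) + 8.1 = 9.37
anchor → Form T (Population Q): y = (15.4/4.7)(9.37 − 7.2) + 47.5 = 54.6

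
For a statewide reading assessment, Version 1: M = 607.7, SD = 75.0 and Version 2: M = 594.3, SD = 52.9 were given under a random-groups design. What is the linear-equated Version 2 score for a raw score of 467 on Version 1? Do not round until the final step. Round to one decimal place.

Linear equating: y = (SD_Y/SD_X)(x − M_X) + M_Y
y = (52.9/75.0)(467 − 607.7) + 594.3
y = 0.705333 × -140.7 + 594.3 = -99.2404 + 594.3 = 495.1

495.1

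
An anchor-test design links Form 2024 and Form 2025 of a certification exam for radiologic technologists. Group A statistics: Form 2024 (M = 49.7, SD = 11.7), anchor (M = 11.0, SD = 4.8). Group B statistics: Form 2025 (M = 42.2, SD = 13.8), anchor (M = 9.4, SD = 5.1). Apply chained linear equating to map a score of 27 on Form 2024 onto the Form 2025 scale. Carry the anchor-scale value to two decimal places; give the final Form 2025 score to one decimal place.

Form 2024 → anchor (Group A): v = (4.8/11.7)(27 − 49.7) + 11.0 = 1.69
anchor → Form 2025 (Group B): y = (13.8/5.1)(1.69 − 9.4) + 42.2 = 21.3

21.3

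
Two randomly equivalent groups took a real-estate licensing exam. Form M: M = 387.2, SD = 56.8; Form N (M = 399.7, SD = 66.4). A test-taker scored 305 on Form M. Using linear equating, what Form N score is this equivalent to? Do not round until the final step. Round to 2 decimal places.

Linear equating: y = (SD_Y/SD_X)(x − M_X) + M_Y
y = (66.4/56.8)(305 − 387.2) + 399.7
y = 1.169014 × -82.2 + 399.7 = -96.0930 + 399.7 = 303.61

303.61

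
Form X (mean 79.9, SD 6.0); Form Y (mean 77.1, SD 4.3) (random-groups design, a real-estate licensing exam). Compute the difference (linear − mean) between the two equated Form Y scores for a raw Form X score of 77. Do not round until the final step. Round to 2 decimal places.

Mean-equated: 77 + (77.1 − 79.9) = 74.20
Linear-equated: (4.3/6.0)(77 − 79.9) + 77.1 = 75.022
Difference = 75.022 − 74.20 = 0.82

0.82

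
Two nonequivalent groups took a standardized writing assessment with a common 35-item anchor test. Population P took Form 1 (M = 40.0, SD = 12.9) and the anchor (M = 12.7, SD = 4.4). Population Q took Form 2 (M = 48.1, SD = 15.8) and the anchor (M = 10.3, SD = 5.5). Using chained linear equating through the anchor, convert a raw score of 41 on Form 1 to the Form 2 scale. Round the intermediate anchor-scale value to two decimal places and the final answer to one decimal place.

56.0

Form 1 → anchor (Population P): v = (4.4/12.9)(41 − 40.0) + 12.7 = 13.04
anchor → Form 2 (Population Q): y = (15.8/5.5)(13.04 − 10.3) + 48.1 = 56.0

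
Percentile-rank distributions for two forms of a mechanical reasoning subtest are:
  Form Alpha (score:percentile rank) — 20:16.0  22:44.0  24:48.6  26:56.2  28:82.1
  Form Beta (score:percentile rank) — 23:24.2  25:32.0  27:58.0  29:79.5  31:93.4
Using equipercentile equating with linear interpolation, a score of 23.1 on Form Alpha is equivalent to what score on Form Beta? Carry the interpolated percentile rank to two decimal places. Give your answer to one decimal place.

26.1

PR of 23.1 on Form Alpha: 44.0 + (23.1 − 22)/(24 − 22) × (48.6 − 44.0) = 46.53
On Form Beta, PR 46.53 falls between score 25 (PR 32.0) and 27 (PR 58.0).
Interpolate: 25 + (46.53 − 32.0)/(58.0 − 32.0) × (27 − 25) = 26.1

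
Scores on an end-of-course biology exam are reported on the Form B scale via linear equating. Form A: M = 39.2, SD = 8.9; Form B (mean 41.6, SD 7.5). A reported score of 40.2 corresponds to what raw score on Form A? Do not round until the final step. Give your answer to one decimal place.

Invert y = (SD_Y/SD_X)(x − M_X) + M_Y:
x = (SD_X/SD_Y)(y − M_Y) + M_X = (8.9/7.5)(40.2 − 41.6) + 39.2
x = 1.186667 × -1.400 + 39.2 = 37.5

37.5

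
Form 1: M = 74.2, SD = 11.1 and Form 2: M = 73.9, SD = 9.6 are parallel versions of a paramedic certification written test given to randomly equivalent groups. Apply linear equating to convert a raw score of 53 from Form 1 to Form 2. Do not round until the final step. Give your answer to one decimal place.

Linear equating: y = (SD_Y/SD_X)(x − M_X) + M_Y
y = (9.6/11.1)(53 − 74.2) + 73.9
y = 0.864865 × -21.2 + 73.9 = -18.3351 + 73.9 = 55.6

55.6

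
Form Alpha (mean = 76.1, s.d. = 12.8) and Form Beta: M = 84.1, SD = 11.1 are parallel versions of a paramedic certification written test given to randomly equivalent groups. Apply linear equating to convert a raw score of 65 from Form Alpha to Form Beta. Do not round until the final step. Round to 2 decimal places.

74.47

Linear equating: y = (SD_Y/SD_X)(x − M_X) + M_Y
y = (11.1/12.8)(65 − 76.1) + 84.1
y = 0.867187 × -11.1 + 84.1 = -9.6258 + 84.1 = 74.47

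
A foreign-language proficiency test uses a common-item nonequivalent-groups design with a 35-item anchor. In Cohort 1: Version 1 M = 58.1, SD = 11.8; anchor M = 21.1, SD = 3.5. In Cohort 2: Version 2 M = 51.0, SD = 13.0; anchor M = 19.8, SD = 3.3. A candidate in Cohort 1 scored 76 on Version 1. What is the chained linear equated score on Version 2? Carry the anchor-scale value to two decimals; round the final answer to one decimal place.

Version 1 → anchor (Cohort 1): v = (3.5/11.8)(76 − 58.1) + 21.1 = 26.41
anchor → Version 2 (Cohort 2): y = (13.0/3.3)(26.41 − 19.8) + 51.0 = 77.0

77.0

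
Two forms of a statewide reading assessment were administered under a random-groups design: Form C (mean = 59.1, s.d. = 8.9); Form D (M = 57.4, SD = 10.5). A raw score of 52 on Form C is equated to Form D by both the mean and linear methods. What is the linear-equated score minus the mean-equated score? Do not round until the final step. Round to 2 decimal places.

-1.28

Mean-equated: 52 + (57.4 − 59.1) = 50.30
Linear-equated: (10.5/8.9)(52 − 59.1) + 57.4 = 49.024
Difference = 49.024 − 50.30 = -1.28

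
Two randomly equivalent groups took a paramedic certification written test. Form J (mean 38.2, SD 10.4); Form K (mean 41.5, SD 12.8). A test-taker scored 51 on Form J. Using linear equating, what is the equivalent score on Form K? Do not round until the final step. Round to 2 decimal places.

57.25

Linear equating: y = (SD_Y/SD_X)(x − M_X) + M_Y
y = (12.8/10.4)(51 − 38.2) + 41.5
y = 1.230769 × 12.8 + 41.5 = 15.7538 + 41.5 = 57.25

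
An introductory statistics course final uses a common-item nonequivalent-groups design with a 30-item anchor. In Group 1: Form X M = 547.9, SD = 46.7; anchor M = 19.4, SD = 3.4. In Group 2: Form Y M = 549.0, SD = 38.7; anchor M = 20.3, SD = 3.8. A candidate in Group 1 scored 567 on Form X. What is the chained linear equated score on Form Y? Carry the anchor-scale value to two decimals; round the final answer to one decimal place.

554.0

Form X → anchor (Group 1): v = (3.4/46.7)(567 − 547.9) + 19.4 = 20.79
anchor → Form Y (Group 2): y = (38.7/3.8)(20.79 − 20.3) + 549.0 = 554.0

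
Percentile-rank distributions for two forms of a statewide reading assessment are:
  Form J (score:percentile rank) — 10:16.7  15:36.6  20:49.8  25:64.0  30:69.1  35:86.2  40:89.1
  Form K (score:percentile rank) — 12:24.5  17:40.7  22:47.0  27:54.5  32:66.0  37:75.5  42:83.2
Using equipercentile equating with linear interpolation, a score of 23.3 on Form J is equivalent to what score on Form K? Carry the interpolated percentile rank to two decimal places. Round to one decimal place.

29.0

PR of 23.3 on Form J: 49.8 + (23.3 − 20)/(25 − 20) × (64.0 − 49.8) = 59.17
On Form K, PR 59.17 falls between score 27 (PR 54.5) and 32 (PR 66.0).
Interpolate: 27 + (59.17 − 54.5)/(66.0 − 54.5) × (32 − 27) = 29.0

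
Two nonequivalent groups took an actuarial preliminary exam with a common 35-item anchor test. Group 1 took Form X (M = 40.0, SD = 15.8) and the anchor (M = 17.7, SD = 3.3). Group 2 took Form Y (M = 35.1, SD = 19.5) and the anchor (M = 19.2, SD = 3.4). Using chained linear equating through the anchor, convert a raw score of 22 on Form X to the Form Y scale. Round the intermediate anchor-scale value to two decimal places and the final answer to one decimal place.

Form X → anchor (Group 1): v = (3.3/15.8)(22 − 40.0) + 17.7 = 13.94
anchor → Form Y (Group 2): y = (19.5/3.4)(13.94 − 19.2) + 35.1 = 4.9

4.9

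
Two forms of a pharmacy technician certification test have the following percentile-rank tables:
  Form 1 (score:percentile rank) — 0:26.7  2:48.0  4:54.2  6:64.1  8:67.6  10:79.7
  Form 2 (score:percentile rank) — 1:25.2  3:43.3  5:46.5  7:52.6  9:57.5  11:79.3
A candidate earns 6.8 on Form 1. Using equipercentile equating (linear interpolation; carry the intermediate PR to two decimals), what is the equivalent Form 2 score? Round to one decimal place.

9.7

PR of 6.8 on Form 1: 64.1 + (6.8 − 6)/(8 − 6) × (67.6 − 64.1) = 65.50
On Form 2, PR 65.50 falls between score 9 (PR 57.5) and 11 (PR 79.3).
Interpolate: 9 + (65.50 − 57.5)/(79.3 − 57.5) × (11 − 9) = 9.7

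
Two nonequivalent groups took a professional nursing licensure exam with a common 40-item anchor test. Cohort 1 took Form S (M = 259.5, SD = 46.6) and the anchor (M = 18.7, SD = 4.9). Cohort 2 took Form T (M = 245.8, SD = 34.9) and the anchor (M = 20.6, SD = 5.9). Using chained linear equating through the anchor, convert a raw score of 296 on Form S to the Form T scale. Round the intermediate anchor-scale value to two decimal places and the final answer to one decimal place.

Form S → anchor (Cohort 1): v = (4.9/46.6)(296 − 259.5) + 18.7 = 22.54
anchor → Form T (Cohort 2): y = (34.9/5.9)(22.54 − 20.6) + 245.8 = 257.3

257.3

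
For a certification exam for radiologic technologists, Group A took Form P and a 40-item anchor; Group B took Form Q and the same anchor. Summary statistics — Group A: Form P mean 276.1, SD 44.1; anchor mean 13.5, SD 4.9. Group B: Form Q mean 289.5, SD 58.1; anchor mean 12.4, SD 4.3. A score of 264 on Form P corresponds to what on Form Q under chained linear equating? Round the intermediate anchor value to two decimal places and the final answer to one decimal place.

Form P → anchor (Group A): v = (4.9/44.1)(264 − 276.1) + 13.5 = 12.16
anchor → Form Q (Group B): y = (58.1/4.3)(12.16 − 12.4) + 289.5 = 286.3

286.3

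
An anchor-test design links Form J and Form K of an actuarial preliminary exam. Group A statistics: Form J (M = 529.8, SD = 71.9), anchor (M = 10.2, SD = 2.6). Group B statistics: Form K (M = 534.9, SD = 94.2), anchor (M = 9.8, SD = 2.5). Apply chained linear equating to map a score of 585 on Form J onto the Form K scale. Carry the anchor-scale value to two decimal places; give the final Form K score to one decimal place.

Form J → anchor (Group A): v = (2.6/71.9)(585 − 529.8) + 10.2 = 12.20
anchor → Form K (Group B): y = (94.2/2.5)(12.20 − 9.8) + 534.9 = 625.3

625.3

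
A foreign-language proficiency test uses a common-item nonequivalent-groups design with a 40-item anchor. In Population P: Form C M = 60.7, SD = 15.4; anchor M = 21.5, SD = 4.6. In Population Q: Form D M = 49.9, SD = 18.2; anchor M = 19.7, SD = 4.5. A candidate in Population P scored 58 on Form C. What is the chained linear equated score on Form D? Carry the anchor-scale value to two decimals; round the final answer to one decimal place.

Form C → anchor (Population P): v = (4.6/15.4)(58 − 60.7) + 21.5 = 20.69
anchor → Form D (Population Q): y = (18.2/4.5)(20.69 − 19.7) + 49.9 = 53.9

53.9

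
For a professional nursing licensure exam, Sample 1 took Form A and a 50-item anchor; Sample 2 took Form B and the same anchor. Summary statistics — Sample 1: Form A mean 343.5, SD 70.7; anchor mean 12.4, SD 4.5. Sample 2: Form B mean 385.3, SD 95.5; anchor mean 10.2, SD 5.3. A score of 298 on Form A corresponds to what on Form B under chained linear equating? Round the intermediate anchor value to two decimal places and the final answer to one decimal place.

372.7

Form A → anchor (Sample 1): v = (4.5/70.7)(298 − 343.5) + 12.4 = 9.50
anchor → Form B (Sample 2): y = (95.5/5.3)(9.50 − 10.2) + 385.3 = 372.7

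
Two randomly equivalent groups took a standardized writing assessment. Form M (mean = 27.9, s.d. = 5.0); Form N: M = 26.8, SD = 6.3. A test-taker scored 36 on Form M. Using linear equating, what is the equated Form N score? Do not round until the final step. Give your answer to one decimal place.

Linear equating: y = (SD_Y/SD_X)(x − M_X) + M_Y
y = (6.3/5.0)(36 − 27.9) + 26.8
y = 1.260000 × 8.1 + 26.8 = 10.2060 + 26.8 = 37.0

37.0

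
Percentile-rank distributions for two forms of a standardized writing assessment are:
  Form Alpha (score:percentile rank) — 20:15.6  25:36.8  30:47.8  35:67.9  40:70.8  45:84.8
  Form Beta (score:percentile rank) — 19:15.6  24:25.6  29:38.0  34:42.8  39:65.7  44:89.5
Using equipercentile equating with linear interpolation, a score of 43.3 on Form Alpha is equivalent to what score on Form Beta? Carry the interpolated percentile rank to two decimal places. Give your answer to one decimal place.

PR of 43.3 on Form Alpha: 70.8 + (43.3 − 40)/(45 − 40) × (84.8 − 70.8) = 80.04
On Form Beta, PR 80.04 falls between score 39 (PR 65.7) and 44 (PR 89.5).
Interpolate: 39 + (80.04 − 65.7)/(89.5 − 65.7) × (44 − 39) = 42.0

42.0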